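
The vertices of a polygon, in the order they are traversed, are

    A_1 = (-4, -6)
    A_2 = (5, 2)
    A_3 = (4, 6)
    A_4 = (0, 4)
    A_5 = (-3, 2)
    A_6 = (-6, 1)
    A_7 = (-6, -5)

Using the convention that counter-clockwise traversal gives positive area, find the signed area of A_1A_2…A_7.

66.5

Apply the shoelace formula: 2A = Σ (x_i·y_{i+1} − x_{i+1}·y_i), indices taken mod 7.
A_1→A_2: (-4)(2) − (5)(-6) = 22
A_2→A_3: (5)(6) − (4)(2) = 22
A_3→A_4: (4)(4) − (0)(6) = 16
A_4→A_5: (0)(2) − (-3)(4) = 12
A_5→A_6: (-3)(1) − (-6)(2) = 9
A_6→A_7: (-6)(-5) − (-6)(1) = 36
A_7→A_1: (-6)(-6) − (-4)(-5) = 16
Σ = 133
Signed area = Σ/2 = 66.5 (positive ⇒ counter-clockwise traversal).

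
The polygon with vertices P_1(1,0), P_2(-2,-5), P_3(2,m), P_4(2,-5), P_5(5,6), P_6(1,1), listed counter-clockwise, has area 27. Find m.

-6

Write out the shoelace sum; only the two edges meeting at P_3 involve m:
2·Area = [((-2)·m − 2·(-5)) + (2·(-5) − 2·m)] + 30
       = -4·m + 30 = 54
⇒ m = -6.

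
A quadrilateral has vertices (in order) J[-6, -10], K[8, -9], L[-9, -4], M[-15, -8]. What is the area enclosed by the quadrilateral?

J→K: (-6)(-9) − (8)(-10) = 134
K→L: (8)(-4) − (-9)(-9) = -113
L→M: (-9)(-8) − (-15)(-4) = 12
M→J: (-15)(-10) − (-6)(-8) = 102
Σ = 135
Area = |Σ|/2 = 67.5.

67.5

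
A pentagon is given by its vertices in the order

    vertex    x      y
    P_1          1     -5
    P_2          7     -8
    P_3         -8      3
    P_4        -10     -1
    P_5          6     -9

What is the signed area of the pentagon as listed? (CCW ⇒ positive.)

Σ = (27) + (-43) + (38) + (96) + (-21) = 97
Signed area = Σ/2 = 48.5 (positive ⇒ counter-clockwise traversal).

48.5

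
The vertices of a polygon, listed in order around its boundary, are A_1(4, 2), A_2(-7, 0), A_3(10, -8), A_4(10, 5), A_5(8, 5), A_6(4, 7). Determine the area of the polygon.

Cross-terms: 14, 56, 130, 10, 36, -20  ⇒  Σ = 226
Area = |Σ|/2 = 113.

113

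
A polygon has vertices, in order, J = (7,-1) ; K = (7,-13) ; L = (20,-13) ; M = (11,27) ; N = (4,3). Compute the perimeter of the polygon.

|JK| = √((0)² + (-12)²) = √144 = 12
|KL| = √((13)² + (0)²) = √169 = 13
|LM| = √((-9)² + (40)²) = √1681 = 41
|MN| = √((-7)² + (-24)²) = √625 = 25
|NJ| = √((3)² + (-4)²) = √25 = 5
Perimeter = 12 + 13 + 41 + 25 + 5 = 96.

96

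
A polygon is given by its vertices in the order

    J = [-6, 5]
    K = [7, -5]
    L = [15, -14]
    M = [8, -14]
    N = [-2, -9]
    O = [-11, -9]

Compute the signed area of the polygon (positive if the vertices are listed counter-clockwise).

Cross-terms: -5, -23, -98, -100, -81, -109  ⇒  Σ = -416
Signed area = Σ/2 = -208 (negative ⇒ clockwise traversal).

-208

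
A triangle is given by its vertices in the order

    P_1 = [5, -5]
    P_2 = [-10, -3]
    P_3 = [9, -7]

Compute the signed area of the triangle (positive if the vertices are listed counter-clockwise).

11

Apply the shoelace formula: 2A = Σ (x_i·y_{i+1} − x_{i+1}·y_i), indices taken mod 3.
Σ = (-65) + (97) + (-10) = 22
Signed area = Σ/2 = 11 (positive ⇒ counter-clockwise traversal).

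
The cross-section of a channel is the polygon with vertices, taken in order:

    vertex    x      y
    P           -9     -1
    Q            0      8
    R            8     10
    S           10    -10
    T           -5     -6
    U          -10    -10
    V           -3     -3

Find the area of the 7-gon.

Apply the shoelace (surveyor's) formula: 2A = Σ (x_i·y_{i+1} − x_{i+1}·y_i), indices taken mod 7.
P→Q: (-9)(8) − (0)(-1) = -72
Q→R: (0)(10) − (8)(8) = -64
R→S: (8)(-10) − (10)(10) = -180
S→T: (10)(-6) − (-5)(-10) = -110
T→U: (-5)(-10) − (-10)(-6) = -10
U→V: (-10)(-3) − (-3)(-10) = 0
V→P: (-3)(-1) − (-9)(-3) = -24
Σ = -460
Area = |Σ|/2 = 230.

230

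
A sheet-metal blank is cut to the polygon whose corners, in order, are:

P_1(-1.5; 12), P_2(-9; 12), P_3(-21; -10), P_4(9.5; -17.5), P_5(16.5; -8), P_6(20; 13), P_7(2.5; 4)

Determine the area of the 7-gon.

782.625

Apply the shoelace (surveyor's) formula: 2A = Σ (x_i·y_{i+1} − x_{i+1}·y_i), indices taken mod 7.
P_1→P_2: (-1.5)(12) − (-9)(12) = 90
P_2→P_3: (-9)(-10) − (-21)(12) = 342
P_3→P_4: (-21)(-17.5) − (9.5)(-10) = 462.5
P_4→P_5: (9.5)(-8) − (16.5)(-17.5) = 212.75
P_5→P_6: (16.5)(13) − (20)(-8) = 374.5
P_6→P_7: (20)(4) − (2.5)(13) = 47.5
P_7→P_1: (2.5)(12) − (-1.5)(4) = 36
Σ = 1565.25
Area = |Σ|/2 = 782.625.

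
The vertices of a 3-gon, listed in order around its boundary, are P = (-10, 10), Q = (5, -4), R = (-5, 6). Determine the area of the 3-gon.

Apply Gauss's area formula: 2A = Σ (x_i·y_{i+1} − x_{i+1}·y_i), indices taken mod 3.
Cross-terms: -10, 10, 10  ⇒  Σ = 10
Area = |Σ|/2 = 5.

5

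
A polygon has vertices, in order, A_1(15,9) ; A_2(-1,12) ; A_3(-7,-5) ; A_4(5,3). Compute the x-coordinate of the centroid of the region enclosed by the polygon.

107/47

Apply the shoelace formula. First the cross-terms c_i = x_i·y_{i+1} − x_{i+1}·y_i:
  189, 89, 4, 0  ⇒  2A = 282, A = 141.
Then Σ (x_i + x_{i+1})·c_i = 1926, so x̄ = 1926 / (6·141) = 107/47.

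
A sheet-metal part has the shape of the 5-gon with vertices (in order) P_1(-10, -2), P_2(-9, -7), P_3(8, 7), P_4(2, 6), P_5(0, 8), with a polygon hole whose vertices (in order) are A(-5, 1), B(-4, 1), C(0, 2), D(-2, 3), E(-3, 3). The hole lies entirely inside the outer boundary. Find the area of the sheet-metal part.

82.5

Outer boundary:
Σ = (52) + (-7) + (34) + (16) + (80) = 175
Area = |Σ|/2 = 87.5.
Hole:
Cross-terms: -1, -8, 4, 3, 12  ⇒  Σ = 10
Area = |Σ|/2 = 5.
Net area = 87.5 − 5 = 82.5.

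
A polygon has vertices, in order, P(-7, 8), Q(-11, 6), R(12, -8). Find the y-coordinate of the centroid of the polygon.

Apply the shoelace formula. First the cross-terms c_i = x_i·y_{i+1} − x_{i+1}·y_i:
  46, 16, 40  ⇒  2A = 102, A = 51.
Then Σ (y_i + y_{i+1})·c_i = 612, so ȳ = 612 / (6·51) = 2.

2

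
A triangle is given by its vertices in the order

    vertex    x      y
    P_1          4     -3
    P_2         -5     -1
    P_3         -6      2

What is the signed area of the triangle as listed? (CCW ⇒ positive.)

Apply the shoelace (surveyor's) formula: 2A = Σ (x_i·y_{i+1} − x_{i+1}·y_i), indices taken mod 3.
Σ = (-19) + (-16) + (10) = -25
Signed area = Σ/2 = -12.5 (negative ⇒ clockwise traversal).

-12.5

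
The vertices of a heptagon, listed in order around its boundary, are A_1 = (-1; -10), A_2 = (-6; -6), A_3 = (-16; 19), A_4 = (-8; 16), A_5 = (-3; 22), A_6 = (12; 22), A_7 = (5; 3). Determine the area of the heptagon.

Cross-terms: -54, -210, -104, -128, -330, -74, -47  ⇒  Σ = -947
Area = |Σ|/2 = 473.5.

473.5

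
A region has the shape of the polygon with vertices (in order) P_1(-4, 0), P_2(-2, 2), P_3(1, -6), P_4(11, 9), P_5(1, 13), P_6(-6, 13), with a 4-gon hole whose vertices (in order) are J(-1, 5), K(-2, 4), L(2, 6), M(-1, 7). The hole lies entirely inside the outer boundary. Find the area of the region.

Outer boundary:
Σ = (-8) + (10) + (75) + (134) + (91) + (52) = 354
Area = |Σ|/2 = 177.
Hole:
Apply the surveyor's formula: 2A = Σ (x_i·y_{i+1} − x_{i+1}·y_i), indices taken mod 4.
Σ = (6) + (-20) + (20) + (2) = 8
Area = |Σ|/2 = 4.
Net area = 177 − 4 = 173.

173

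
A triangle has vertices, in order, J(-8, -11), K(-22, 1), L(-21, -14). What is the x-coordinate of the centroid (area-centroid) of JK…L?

Apply Gauss's area formula. First the cross-terms c_i = x_i·y_{i+1} − x_{i+1}·y_i:
  -250, 329, 119  ⇒  2A = 198, A = 99.
Then Σ (x_i + x_{i+1})·c_i = -10098, so x̄ = -10098 / (6·99) = -17.

-17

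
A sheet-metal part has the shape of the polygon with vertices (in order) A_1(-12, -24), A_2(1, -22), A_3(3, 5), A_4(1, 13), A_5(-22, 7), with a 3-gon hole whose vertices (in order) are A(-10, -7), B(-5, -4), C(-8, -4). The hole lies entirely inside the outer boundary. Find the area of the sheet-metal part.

644.5

Outer boundary:
Apply the shoelace formula: 2A = Σ (x_i·y_{i+1} − x_{i+1}·y_i), indices taken mod 5.
Cross-terms: 288, 71, 34, 293, 612  ⇒  Σ = 1298
Area = |Σ|/2 = 649.
Hole:
Apply the surveyor's formula: 2A = Σ (x_i·y_{i+1} − x_{i+1}·y_i), indices taken mod 3.
Σ = (5) + (-12) + (16) = 9
Area = |Σ|/2 = 4.5.
Net area = 649 − 4.5 = 644.5.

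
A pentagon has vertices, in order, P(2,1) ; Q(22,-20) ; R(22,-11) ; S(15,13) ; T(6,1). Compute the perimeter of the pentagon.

82

|PQ| = √((20)² + (-21)²) = √841 = 29
|QR| = √((0)² + (9)²) = √81 = 9
|RS| = √((-7)² + (24)²) = √625 = 25
|ST| = √((-9)² + (-12)²) = √225 = 15
|TP| = √((-4)² + (0)²) = √16 = 4
Perimeter = 29 + 9 + 25 + 15 + 4 = 82.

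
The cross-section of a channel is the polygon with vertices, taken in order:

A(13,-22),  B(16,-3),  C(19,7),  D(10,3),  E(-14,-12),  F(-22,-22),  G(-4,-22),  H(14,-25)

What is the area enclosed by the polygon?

628

Apply the shoelace formula: 2A = Σ (x_i·y_{i+1} − x_{i+1}·y_i), indices taken mod 8.
Cross-terms: 313, 169, -13, -78, 44, 396, 408, 17  ⇒  Σ = 1256
Area = |Σ|/2 = 628.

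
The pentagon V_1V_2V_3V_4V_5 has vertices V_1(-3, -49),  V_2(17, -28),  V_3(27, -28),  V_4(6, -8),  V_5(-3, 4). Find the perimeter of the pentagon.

|V_1V_2| = √((20)² + (21)²) = √841 = 29
|V_2V_3| = √((10)² + (0)²) = √100 = 10
|V_3V_4| = √((-21)² + (20)²) = √841 = 29
|V_4V_5| = √((-9)² + (12)²) = √225 = 15
|V_5V_1| = √((0)² + (-53)²) = √2809 = 53
Perimeter = 29 + 10 + 29 + 15 + 53 = 136.

136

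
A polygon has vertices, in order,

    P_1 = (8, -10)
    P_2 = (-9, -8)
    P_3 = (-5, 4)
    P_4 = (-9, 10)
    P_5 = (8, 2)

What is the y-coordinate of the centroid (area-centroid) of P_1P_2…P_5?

-412/219

Apply Gauss's area formula. First the cross-terms c_i = x_i·y_{i+1} − x_{i+1}·y_i:
  -154, -76, -14, -98, -96  ⇒  2A = -438, A = -219.
Then Σ (y_i + y_{i+1})·c_i = 2472, so ȳ = 2472 / (6·(-219)) = -412/219.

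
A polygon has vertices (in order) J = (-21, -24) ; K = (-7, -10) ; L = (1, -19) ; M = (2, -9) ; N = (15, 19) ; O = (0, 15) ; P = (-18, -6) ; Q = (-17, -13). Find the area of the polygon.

Σ = (42) + (143) + (29) + (173) + (225) + (270) + (132) + (135) = 1149
Area = |Σ|/2 = 574.5.

574.5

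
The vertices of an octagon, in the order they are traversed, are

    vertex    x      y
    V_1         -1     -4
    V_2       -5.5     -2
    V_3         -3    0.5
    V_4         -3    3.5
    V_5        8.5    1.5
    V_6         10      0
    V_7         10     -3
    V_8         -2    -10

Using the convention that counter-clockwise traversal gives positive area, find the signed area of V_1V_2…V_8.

-112.5

Apply Gauss's area formula: 2A = Σ (x_i·y_{i+1} − x_{i+1}·y_i), indices taken mod 8.
V_1→V_2: (-1)(-2) − (-5.5)(-4) = -20
V_2→V_3: (-5.5)(0.5) − (-3)(-2) = -8.75
V_3→V_4: (-3)(3.5) − (-3)(0.5) = -9
V_4→V_5: (-3)(1.5) − (8.5)(3.5) = -34.25
V_5→V_6: (8.5)(0) − (10)(1.5) = -15
V_6→V_7: (10)(-3) − (10)(0) = -30
V_7→V_8: (10)(-10) − (-2)(-3) = -106
V_8→V_1: (-2)(-4) − (-1)(-10) = -2
Σ = -225
Signed area = Σ/2 = -112.5 (negative ⇒ clockwise traversal).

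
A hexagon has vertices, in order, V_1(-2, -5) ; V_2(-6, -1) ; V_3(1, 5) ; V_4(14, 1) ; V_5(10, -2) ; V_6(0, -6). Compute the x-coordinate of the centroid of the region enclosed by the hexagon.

359/118

Apply the surveyor's formula. First the cross-terms c_i = x_i·y_{i+1} − x_{i+1}·y_i:
  -28, -29, -69, -38, -60, -12  ⇒  2A = -236, A = -118.
Then Σ (x_i + x_{i+1})·c_i = -2154, so x̄ = -2154 / (6·(-118)) = 359/118.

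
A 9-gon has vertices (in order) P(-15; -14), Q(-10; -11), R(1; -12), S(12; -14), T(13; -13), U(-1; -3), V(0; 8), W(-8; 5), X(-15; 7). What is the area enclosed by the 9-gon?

Apply the surveyor's formula: 2A = Σ (x_i·y_{i+1} − x_{i+1}·y_i), indices taken mod 9.
P→Q: (-15)(-11) − (-10)(-14) = 25
Q→R: (-10)(-12) − (1)(-11) = 131
R→S: (1)(-14) − (12)(-12) = 130
S→T: (12)(-13) − (13)(-14) = 26
T→U: (13)(-3) − (-1)(-13) = -52
U→V: (-1)(8) − (0)(-3) = -8
V→W: (0)(5) − (-8)(8) = 64
W→X: (-8)(7) − (-15)(5) = 19
X→P: (-15)(-14) − (-15)(7) = 315
Σ = 650
Area = |Σ|/2 = 325.

325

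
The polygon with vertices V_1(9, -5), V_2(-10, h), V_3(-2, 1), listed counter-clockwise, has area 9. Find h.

7

The doubled signed area Σ (x_i y_{i+1} − x_{i+1} y_i) is linear in h.
With h=0 it equals -59; the coefficient of h is 11 (from the two edges through V_2).
So 11·h + -59 = 2·9 = 18 ⇒ h = 7.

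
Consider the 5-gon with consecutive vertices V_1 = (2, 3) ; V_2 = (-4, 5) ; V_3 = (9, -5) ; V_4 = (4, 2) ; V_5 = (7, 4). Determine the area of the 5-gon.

V_1→V_2: (2)(5) − (-4)(3) = 22
V_2→V_3: (-4)(-5) − (9)(5) = -25
V_3→V_4: (9)(2) − (4)(-5) = 38
V_4→V_5: (4)(4) − (7)(2) = 2
V_5→V_1: (7)(3) − (2)(4) = 13
Σ = 50
Area = |Σ|/2 = 25.

25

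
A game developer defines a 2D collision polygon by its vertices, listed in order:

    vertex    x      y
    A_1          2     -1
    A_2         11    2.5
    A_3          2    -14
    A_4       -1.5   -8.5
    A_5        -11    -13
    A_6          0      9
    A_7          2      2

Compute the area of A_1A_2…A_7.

189

Apply Gauss's area formula: 2A = Σ (x_i·y_{i+1} − x_{i+1}·y_i), indices taken mod 7.
A_1→A_2: (2)(2.5) − (11)(-1) = 16
A_2→A_3: (11)(-14) − (2)(2.5) = -159
A_3→A_4: (2)(-8.5) − (-1.5)(-14) = -38
A_4→A_5: (-1.5)(-13) − (-11)(-8.5) = -74
A_5→A_6: (-11)(9) − (0)(-13) = -99
A_6→A_7: (0)(2) − (2)(9) = -18
A_7→A_1: (2)(-1) − (2)(2) = -6
Σ = -378
Area = |Σ|/2 = 189.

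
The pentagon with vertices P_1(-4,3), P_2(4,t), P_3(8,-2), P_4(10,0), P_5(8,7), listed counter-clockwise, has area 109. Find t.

-8

Write out the shoelace sum; only the two edges meeting at P_2 involve t:
2·Area = [((-4)·t − 4·3) + (4·(-2) − 8·t)] + 142
       = -12·t + 122 = 218
⇒ t = -8.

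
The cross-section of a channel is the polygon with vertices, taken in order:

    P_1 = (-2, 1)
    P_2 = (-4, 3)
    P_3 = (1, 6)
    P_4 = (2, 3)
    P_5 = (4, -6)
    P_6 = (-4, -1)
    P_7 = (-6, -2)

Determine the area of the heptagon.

49

Apply the surveyor's formula: 2A = Σ (x_i·y_{i+1} − x_{i+1}·y_i), indices taken mod 7.
P_1→P_2: (-2)(3) − (-4)(1) = -2
P_2→P_3: (-4)(6) − (1)(3) = -27
P_3→P_4: (1)(3) − (2)(6) = -9
P_4→P_5: (2)(-6) − (4)(3) = -24
P_5→P_6: (4)(-1) − (-4)(-6) = -28
P_6→P_7: (-4)(-2) − (-6)(-1) = 2
P_7→P_1: (-6)(1) − (-2)(-2) = -10
Σ = -98
Area = |Σ|/2 = 49.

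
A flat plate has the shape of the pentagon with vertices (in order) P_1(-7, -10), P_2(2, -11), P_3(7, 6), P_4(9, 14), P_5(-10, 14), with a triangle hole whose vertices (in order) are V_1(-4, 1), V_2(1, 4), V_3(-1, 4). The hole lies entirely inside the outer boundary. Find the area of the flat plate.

344

Outer boundary:
Apply Gauss's area formula: 2A = Σ (x_i·y_{i+1} − x_{i+1}·y_i), indices taken mod 5.
Cross-terms: 97, 89, 44, 266, 198  ⇒  Σ = 694
Area = |Σ|/2 = 347.
Hole:
Apply Gauss's area formula: 2A = Σ (x_i·y_{i+1} − x_{i+1}·y_i), indices taken mod 3.
Cross-terms: -17, 8, 15  ⇒  Σ = 6
Area = |Σ|/2 = 3.
Net area = 347 − 3 = 344.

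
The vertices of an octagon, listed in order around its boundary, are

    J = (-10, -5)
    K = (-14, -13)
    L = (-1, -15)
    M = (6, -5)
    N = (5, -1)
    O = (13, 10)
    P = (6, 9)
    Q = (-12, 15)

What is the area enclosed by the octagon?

Σ = (60) + (197) + (95) + (19) + (63) + (57) + (198) + (210) = 899
Area = |Σ|/2 = 449.5.

449.5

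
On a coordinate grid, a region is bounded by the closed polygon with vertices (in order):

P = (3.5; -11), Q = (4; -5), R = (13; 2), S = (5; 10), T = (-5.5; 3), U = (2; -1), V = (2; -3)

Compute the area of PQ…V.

136.75

Apply the shoelace (surveyor's) formula: 2A = Σ (x_i·y_{i+1} − x_{i+1}·y_i), indices taken mod 7.
Cross-terms: 26.5, 73, 120, 70, -0.5, -4, -11.5  ⇒  Σ = 273.5
Area = |Σ|/2 = 136.75.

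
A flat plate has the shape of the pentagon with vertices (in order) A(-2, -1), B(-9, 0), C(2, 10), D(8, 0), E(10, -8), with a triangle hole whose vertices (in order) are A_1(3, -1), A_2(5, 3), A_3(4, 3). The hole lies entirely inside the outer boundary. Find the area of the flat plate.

Outer boundary:
A→B: (-2)(0) − (-9)(-1) = -9
B→C: (-9)(10) − (2)(0) = -90
C→D: (2)(0) − (8)(10) = -80
D→E: (8)(-8) − (10)(0) = -64
E→A: (10)(-1) − (-2)(-8) = -26
Σ = -269
Area = |Σ|/2 = 134.5.
Hole:
Apply the shoelace formula: 2A = Σ (x_i·y_{i+1} − x_{i+1}·y_i), indices taken mod 3.
A_1→A_2: (3)(3) − (5)(-1) = 14
A_2→A_3: (5)(3) − (4)(3) = 3
A_3→A_1: (4)(-1) − (3)(3) = -13
Σ = 4
Area = |Σ|/2 = 2.
Net area = 134.5 − 2 = 132.5.

132.5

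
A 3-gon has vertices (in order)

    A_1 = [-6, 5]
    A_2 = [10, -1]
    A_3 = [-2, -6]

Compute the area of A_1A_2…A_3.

76

Apply the surveyor's formula: 2A = Σ (x_i·y_{i+1} − x_{i+1}·y_i), indices taken mod 3.
Σ = (-44) + (-62) + (-46) = -152
Area = |Σ|/2 = 76.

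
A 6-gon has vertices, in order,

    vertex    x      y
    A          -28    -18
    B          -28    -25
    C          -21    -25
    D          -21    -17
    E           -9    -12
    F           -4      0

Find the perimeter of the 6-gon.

78

|AB| = √((0)² + (-7)²) = √49 = 7
|BC| = √((7)² + (0)²) = √49 = 7
|CD| = √((0)² + (8)²) = √64 = 8
|DE| = √((12)² + (5)²) = √169 = 13
|EF| = √((5)² + (12)²) = √169 = 13
|FA| = √((-24)² + (-18)²) = √900 = 30
Perimeter = 7 + 7 + 8 + 13 + 13 + 30 = 78.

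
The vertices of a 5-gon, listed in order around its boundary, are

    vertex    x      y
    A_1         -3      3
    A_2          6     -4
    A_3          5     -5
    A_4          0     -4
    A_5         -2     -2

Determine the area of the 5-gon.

Apply the shoelace (surveyor's) formula: 2A = Σ (x_i·y_{i+1} − x_{i+1}·y_i), indices taken mod 5.
Σ = (-6) + (-10) + (-20) + (-8) + (-12) = -56
Area = |Σ|/2 = 28.

28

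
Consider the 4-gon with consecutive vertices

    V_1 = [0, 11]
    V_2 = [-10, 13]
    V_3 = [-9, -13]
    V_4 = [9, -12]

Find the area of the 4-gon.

Apply Gauss's area formula: 2A = Σ (x_i·y_{i+1} − x_{i+1}·y_i), indices taken mod 4.
Cross-terms: 110, 247, 225, 99  ⇒  Σ = 681
Area = |Σ|/2 = 340.5.

340.5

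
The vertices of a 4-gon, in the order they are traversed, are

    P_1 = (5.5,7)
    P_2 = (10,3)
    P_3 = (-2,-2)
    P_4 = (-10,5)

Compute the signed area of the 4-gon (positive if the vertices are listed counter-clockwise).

P_1→P_2: (5.5)(3) − (10)(7) = -53.5
P_2→P_3: (10)(-2) − (-2)(3) = -14
P_3→P_4: (-2)(5) − (-10)(-2) = -30
P_4→P_1: (-10)(7) − (5.5)(5) = -97.5
Σ = -195
Signed area = Σ/2 = -97.5 (negative ⇒ clockwise traversal).

-97.5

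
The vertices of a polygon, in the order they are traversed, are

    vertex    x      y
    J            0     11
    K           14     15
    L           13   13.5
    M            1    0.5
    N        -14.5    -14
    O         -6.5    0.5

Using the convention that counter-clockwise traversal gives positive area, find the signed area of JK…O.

J→K: (0)(15) − (14)(11) = -154
K→L: (14)(13.5) − (13)(15) = -6
L→M: (13)(0.5) − (1)(13.5) = -7
M→N: (1)(-14) − (-14.5)(0.5) = -6.75
N→O: (-14.5)(0.5) − (-6.5)(-14) = -98.25
O→J: (-6.5)(11) − (0)(0.5) = -71.5
Σ = -343.5
Signed area = Σ/2 = -171.75 (negative ⇒ clockwise traversal).

-171.75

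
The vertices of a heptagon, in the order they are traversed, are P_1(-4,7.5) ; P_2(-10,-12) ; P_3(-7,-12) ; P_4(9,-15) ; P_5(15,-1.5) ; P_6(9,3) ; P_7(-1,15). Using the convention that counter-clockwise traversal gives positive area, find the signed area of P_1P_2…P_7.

416.25

Apply the shoelace (surveyor's) formula: 2A = Σ (x_i·y_{i+1} − x_{i+1}·y_i), indices taken mod 7.
Σ = (123) + (36) + (213) + (211.5) + (58.5) + (138) + (52.5) = 832.5
Signed area = Σ/2 = 416.25 (positive ⇒ counter-clockwise traversal).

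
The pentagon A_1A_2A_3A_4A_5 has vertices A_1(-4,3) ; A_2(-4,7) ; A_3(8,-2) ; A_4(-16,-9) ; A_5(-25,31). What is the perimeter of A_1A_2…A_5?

|A_1A_2| = √((0)² + (4)²) = √16 = 4
|A_2A_3| = √((12)² + (-9)²) = √225 = 15
|A_3A_4| = √((-24)² + (-7)²) = √625 = 25
|A_4A_5| = √((-9)² + (40)²) = √1681 = 41
|A_5A_1| = √((21)² + (-28)²) = √1225 = 35
Perimeter = 4 + 15 + 25 + 41 + 35 = 120.

120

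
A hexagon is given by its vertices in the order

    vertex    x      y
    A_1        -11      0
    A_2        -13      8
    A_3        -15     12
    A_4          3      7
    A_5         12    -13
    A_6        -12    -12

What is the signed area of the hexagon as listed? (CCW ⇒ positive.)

Apply the surveyor's formula: 2A = Σ (x_i·y_{i+1} − x_{i+1}·y_i), indices taken mod 6.
Cross-terms: -88, -36, -141, -123, -300, -132  ⇒  Σ = -820
Signed area = Σ/2 = -410 (negative ⇒ clockwise traversal).

-410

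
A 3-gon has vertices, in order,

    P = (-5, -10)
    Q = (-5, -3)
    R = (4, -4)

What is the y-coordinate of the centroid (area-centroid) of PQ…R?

-17/3

Apply the shoelace formula. First the cross-terms c_i = x_i·y_{i+1} − x_{i+1}·y_i:
  -35, 32, -60  ⇒  2A = -63, A = -31.5.
Then Σ (y_i + y_{i+1})·c_i = 1071, so ȳ = 1071 / (6·(-31.5)) = -17/3.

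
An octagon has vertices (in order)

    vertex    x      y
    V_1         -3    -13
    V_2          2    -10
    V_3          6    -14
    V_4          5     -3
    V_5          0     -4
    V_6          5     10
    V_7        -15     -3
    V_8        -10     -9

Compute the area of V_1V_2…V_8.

241.5

Apply the surveyor's formula: 2A = Σ (x_i·y_{i+1} − x_{i+1}·y_i), indices taken mod 8.
Σ = (56) + (32) + (52) + (-20) + (20) + (135) + (105) + (103) = 483
Area = |Σ|/2 = 241.5.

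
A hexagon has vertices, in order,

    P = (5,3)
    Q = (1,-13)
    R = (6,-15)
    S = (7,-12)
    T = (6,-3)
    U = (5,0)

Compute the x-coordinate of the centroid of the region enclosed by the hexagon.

480/109

Apply Gauss's area formula. First the cross-terms c_i = x_i·y_{i+1} − x_{i+1}·y_i:
  -68, 63, 33, 51, 15, 15  ⇒  2A = 109, A = 54.5.
Then Σ (x_i + x_{i+1})·c_i = 1440, so x̄ = 1440 / (6·54.5) = 480/109.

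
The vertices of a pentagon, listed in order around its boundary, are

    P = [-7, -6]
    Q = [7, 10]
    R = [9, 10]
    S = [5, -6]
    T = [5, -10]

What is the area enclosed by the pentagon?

Σ = (-28) + (-20) + (-104) + (-20) + (-100) = -272
Area = |Σ|/2 = 136.

136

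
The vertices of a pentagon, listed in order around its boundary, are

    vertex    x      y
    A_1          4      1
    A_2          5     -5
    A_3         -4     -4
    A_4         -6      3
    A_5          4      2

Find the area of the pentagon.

Apply Gauss's area formula: 2A = Σ (x_i·y_{i+1} − x_{i+1}·y_i), indices taken mod 5.
Σ = (-25) + (-40) + (-36) + (-24) + (-4) = -129
Area = |Σ|/2 = 64.5.

64.5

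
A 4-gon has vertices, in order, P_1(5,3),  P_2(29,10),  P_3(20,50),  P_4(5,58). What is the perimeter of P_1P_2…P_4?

138

|P_1P_2| = √((24)² + (7)²) = √625 = 25
|P_2P_3| = √((-9)² + (40)²) = √1681 = 41
|P_3P_4| = √((-15)² + (8)²) = √289 = 17
|P_4P_1| = √((0)² + (-55)²) = √3025 = 55
Perimeter = 25 + 41 + 17 + 55 = 138.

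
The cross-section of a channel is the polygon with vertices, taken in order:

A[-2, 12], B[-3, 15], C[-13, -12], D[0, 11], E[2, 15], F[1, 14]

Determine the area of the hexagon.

62.5

Apply the shoelace (surveyor's) formula: 2A = Σ (x_i·y_{i+1} − x_{i+1}·y_i), indices taken mod 6.
Cross-terms: 6, 231, -143, -22, 13, 40  ⇒  Σ = 125
Area = |Σ|/2 = 62.5.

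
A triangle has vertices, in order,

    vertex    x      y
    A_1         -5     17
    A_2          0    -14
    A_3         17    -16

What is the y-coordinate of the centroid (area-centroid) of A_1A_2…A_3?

Apply the shoelace (surveyor's) formula. First the cross-terms c_i = x_i·y_{i+1} − x_{i+1}·y_i:
  70, 238, 209  ⇒  2A = 517, A = 258.5.
Then Σ (y_i + y_{i+1})·c_i = -6721, so ȳ = -6721 / (6·258.5) = -13/3.

-13/3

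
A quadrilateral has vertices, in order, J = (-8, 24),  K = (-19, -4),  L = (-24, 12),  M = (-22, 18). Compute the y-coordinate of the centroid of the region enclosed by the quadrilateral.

Apply the shoelace (surveyor's) formula. First the cross-terms c_i = x_i·y_{i+1} − x_{i+1}·y_i:
  488, -324, -168, -384  ⇒  2A = -388, A = -194.
Then Σ (y_i + y_{i+1})·c_i = -14000, so ȳ = -14000 / (6·(-194)) = 3500/291.

3500/291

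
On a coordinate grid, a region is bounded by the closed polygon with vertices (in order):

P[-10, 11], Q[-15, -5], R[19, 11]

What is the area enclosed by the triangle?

232

Σ = (215) + (-70) + (319) = 464
Area = |Σ|/2 = 232.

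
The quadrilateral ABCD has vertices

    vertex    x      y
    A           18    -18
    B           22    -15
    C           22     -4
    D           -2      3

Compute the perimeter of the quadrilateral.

|AB| = √((4)² + (3)²) = √25 = 5
|BC| = √((0)² + (11)²) = √121 = 11
|CD| = √((-24)² + (7)²) = √625 = 25
|DA| = √((20)² + (-21)²) = √841 = 29
Perimeter = 5 + 11 + 25 + 29 = 70.

70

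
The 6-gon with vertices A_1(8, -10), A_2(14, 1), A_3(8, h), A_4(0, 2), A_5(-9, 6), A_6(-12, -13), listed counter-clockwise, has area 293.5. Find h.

Write out the shoelace sum; only the two edges meeting at A_3 involve h:
2·Area = [(14·h − 8·1) + (8·2 − 0·h)] + 579
       = 14·h + 587 = 587
⇒ h = 0.

0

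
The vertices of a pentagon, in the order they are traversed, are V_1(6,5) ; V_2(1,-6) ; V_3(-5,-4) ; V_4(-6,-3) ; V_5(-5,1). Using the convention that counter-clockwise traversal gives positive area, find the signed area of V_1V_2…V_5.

-68

Cross-terms: -41, -34, -9, -21, -31  ⇒  Σ = -136
Signed area = Σ/2 = -68 (negative ⇒ clockwise traversal).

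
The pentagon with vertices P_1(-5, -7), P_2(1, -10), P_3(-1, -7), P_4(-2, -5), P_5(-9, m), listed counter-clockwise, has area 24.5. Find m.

0

Write out the shoelace sum; only the two edges meeting at P_5 involve m:
2·Area = [((-2)·m − (-9)·(-5)) + ((-9)·(-7) − (-5)·m)] + 31
       = 3·m + 49 = 49
⇒ m = 0.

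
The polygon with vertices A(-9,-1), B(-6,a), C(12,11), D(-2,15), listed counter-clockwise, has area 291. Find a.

-15

Write out the shoelace sum; only the two edges meeting at B involve a:
2·Area = [((-9)·a − (-6)·(-1)) + ((-6)·11 − 12·a)] + 339
       = -21·a + 267 = 582
⇒ a = -15.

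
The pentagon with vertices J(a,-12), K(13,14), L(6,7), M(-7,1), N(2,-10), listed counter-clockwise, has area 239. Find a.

Write out the shoelace sum; only the two edges meeting at J involve a:
2·Area = [(2·(-12) − a·(-10)) + (a·14 − 13·(-12))] + 130
       = 24·a + 262 = 478
⇒ a = 9.

9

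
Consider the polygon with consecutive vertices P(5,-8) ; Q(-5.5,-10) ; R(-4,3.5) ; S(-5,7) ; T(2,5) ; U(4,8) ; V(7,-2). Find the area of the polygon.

158.375

Apply Gauss's area formula: 2A = Σ (x_i·y_{i+1} − x_{i+1}·y_i), indices taken mod 7.
P→Q: (5)(-10) − (-5.5)(-8) = -94
Q→R: (-5.5)(3.5) − (-4)(-10) = -59.25
R→S: (-4)(7) − (-5)(3.5) = -10.5
S→T: (-5)(5) − (2)(7) = -39
T→U: (2)(8) − (4)(5) = -4
U→V: (4)(-2) − (7)(8) = -64
V→P: (7)(-8) − (5)(-2) = -46
Σ = -316.75
Area = |Σ|/2 = 158.375.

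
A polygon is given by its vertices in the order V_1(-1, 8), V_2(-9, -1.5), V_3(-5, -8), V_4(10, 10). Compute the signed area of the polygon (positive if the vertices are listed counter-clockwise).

Apply the shoelace (surveyor's) formula: 2A = Σ (x_i·y_{i+1} − x_{i+1}·y_i), indices taken mod 4.
V_1→V_2: (-1)(-1.5) − (-9)(8) = 73.5
V_2→V_3: (-9)(-8) − (-5)(-1.5) = 64.5
V_3→V_4: (-5)(10) − (10)(-8) = 30
V_4→V_1: (10)(8) − (-1)(10) = 90
Σ = 258
Signed area = Σ/2 = 129 (positive ⇒ counter-clockwise traversal).

129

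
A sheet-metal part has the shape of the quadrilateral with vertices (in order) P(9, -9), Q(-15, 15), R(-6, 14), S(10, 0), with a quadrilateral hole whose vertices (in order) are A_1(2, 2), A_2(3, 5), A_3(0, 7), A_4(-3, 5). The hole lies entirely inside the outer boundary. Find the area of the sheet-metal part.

160

Outer boundary:
Apply the surveyor's formula: 2A = Σ (x_i·y_{i+1} − x_{i+1}·y_i), indices taken mod 4.
Σ = (0) + (-120) + (-140) + (-90) = -350
Area = |Σ|/2 = 175.
Hole:
Σ = (4) + (21) + (21) + (-16) = 30
Area = |Σ|/2 = 15.
Net area = 175 − 15 = 160.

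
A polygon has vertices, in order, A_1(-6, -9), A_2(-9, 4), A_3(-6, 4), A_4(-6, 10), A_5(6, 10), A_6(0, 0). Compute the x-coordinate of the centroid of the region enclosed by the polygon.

-243/91

Apply the surveyor's formula. First the cross-terms c_i = x_i·y_{i+1} − x_{i+1}·y_i:
  -105, -12, -36, -120, 0, 0  ⇒  2A = -273, A = -136.5.
Then Σ (x_i + x_{i+1})·c_i = 2187, so x̄ = 2187 / (6·(-136.5)) = -243/91.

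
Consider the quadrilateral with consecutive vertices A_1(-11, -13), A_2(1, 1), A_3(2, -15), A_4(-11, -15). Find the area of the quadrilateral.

Apply the surveyor's formula: 2A = Σ (x_i·y_{i+1} − x_{i+1}·y_i), indices taken mod 4.
Σ = (2) + (-17) + (-195) + (-22) = -232
Area = |Σ|/2 = 116.

116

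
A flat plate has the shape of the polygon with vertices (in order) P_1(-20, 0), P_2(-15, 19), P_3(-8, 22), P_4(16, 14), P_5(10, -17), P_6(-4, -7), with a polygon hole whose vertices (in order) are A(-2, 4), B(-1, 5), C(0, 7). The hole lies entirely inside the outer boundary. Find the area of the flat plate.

Outer boundary:
Apply Gauss's area formula: 2A = Σ (x_i·y_{i+1} − x_{i+1}·y_i), indices taken mod 6.
Σ = (-380) + (-178) + (-464) + (-412) + (-138) + (-140) = -1712
Area = |Σ|/2 = 856.
Hole:
Σ = (-6) + (-7) + (14) = 1
Area = |Σ|/2 = 0.5.
Net area = 856 − 0.5 = 855.5.

855.5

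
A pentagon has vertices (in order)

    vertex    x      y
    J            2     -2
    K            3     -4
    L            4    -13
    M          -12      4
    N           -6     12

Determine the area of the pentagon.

Apply Gauss's area formula: 2A = Σ (x_i·y_{i+1} − x_{i+1}·y_i), indices taken mod 5.
Σ = (-2) + (-23) + (-140) + (-120) + (-12) = -297
Area = |Σ|/2 = 148.5.

148.5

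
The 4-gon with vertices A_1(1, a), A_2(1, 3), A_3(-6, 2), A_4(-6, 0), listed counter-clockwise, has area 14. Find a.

Write out the shoelace sum; only the two edges meeting at A_1 involve a:
2·Area = [((-6)·a − 1·0) + (1·3 − 1·a)] + 32
       = -7·a + 35 = 28
⇒ a = 1.

1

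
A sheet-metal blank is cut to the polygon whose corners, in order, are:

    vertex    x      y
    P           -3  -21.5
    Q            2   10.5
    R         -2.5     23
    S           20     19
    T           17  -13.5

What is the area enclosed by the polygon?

Apply the surveyor's formula: 2A = Σ (x_i·y_{i+1} − x_{i+1}·y_i), indices taken mod 5.
P→Q: (-3)(10.5) − (2)(-21.5) = 11.5
Q→R: (2)(23) − (-2.5)(10.5) = 72.25
R→S: (-2.5)(19) − (20)(23) = -507.5
S→T: (20)(-13.5) − (17)(19) = -593
T→P: (17)(-21.5) − (-3)(-13.5) = -406
Σ = -1422.75
Area = |Σ|/2 = 711.375.

711.375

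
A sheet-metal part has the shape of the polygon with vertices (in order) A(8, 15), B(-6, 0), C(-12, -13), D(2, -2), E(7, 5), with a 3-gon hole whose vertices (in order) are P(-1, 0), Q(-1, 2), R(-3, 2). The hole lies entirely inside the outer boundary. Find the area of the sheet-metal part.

151.5

Outer boundary:
Apply Gauss's area formula: 2A = Σ (x_i·y_{i+1} − x_{i+1}·y_i), indices taken mod 5.
Σ = (90) + (78) + (50) + (24) + (65) = 307
Area = |Σ|/2 = 153.5.
Hole:
Apply the surveyor's formula: 2A = Σ (x_i·y_{i+1} − x_{i+1}·y_i), indices taken mod 3.
Σ = (-2) + (4) + (2) = 4
Area = |Σ|/2 = 2.
Net area = 153.5 − 2 = 151.5.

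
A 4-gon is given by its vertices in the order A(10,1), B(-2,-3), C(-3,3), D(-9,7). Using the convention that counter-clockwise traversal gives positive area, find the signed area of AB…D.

-58

Apply the surveyor's formula: 2A = Σ (x_i·y_{i+1} − x_{i+1}·y_i), indices taken mod 4.
Σ = (-28) + (-15) + (6) + (-79) = -116
Signed area = Σ/2 = -58 (negative ⇒ clockwise traversal).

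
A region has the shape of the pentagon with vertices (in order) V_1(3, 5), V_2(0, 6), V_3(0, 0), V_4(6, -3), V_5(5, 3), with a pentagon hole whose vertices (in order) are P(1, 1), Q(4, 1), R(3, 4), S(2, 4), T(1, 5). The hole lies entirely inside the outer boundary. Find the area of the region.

25.5

Outer boundary:
Apply the shoelace formula: 2A = Σ (x_i·y_{i+1} − x_{i+1}·y_i), indices taken mod 5.
Cross-terms: 18, 0, 0, 33, 16  ⇒  Σ = 67
Area = |Σ|/2 = 33.5.
Hole:
Apply the shoelace formula: 2A = Σ (x_i·y_{i+1} − x_{i+1}·y_i), indices taken mod 5.
P→Q: (1)(1) − (4)(1) = -3
Q→R: (4)(4) − (3)(1) = 13
R→S: (3)(4) − (2)(4) = 4
S→T: (2)(5) − (1)(4) = 6
T→P: (1)(1) − (1)(5) = -4
Σ = 16
Area = |Σ|/2 = 8.
Net area = 33.5 − 8 = 25.5.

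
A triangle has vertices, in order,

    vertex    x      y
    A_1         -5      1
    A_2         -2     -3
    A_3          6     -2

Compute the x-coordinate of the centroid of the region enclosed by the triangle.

-1/3

Apply the shoelace (surveyor's) formula. First the cross-terms c_i = x_i·y_{i+1} − x_{i+1}·y_i:
  17, 22, -4  ⇒  2A = 35, A = 17.5.
Then Σ (x_i + x_{i+1})·c_i = -35, so x̄ = -35 / (6·17.5) = -1/3.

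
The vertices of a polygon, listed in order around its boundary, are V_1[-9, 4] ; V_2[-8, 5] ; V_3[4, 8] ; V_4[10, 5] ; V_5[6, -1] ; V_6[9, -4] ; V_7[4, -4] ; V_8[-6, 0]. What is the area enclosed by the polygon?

V_1→V_2: (-9)(5) − (-8)(4) = -13
V_2→V_3: (-8)(8) − (4)(5) = -84
V_3→V_4: (4)(5) − (10)(8) = -60
V_4→V_5: (10)(-1) − (6)(5) = -40
V_5→V_6: (6)(-4) − (9)(-1) = -15
V_6→V_7: (9)(-4) − (4)(-4) = -20
V_7→V_8: (4)(0) − (-6)(-4) = -24
V_8→V_1: (-6)(4) − (-9)(0) = -24
Σ = -280
Area = |Σ|/2 = 140.

140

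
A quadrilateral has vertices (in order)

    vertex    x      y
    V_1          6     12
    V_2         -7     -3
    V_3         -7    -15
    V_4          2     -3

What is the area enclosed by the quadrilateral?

Σ = (66) + (84) + (51) + (42) = 243
Area = |Σ|/2 = 121.5.

121.5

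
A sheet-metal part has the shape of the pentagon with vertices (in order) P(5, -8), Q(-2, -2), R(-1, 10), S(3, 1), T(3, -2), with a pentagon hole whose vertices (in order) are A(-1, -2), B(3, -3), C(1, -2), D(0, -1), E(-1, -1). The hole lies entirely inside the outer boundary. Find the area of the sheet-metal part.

48.5

Outer boundary:
Apply the surveyor's formula: 2A = Σ (x_i·y_{i+1} − x_{i+1}·y_i), indices taken mod 5.
Σ = (-26) + (-22) + (-31) + (-9) + (-14) = -102
Area = |Σ|/2 = 51.
Hole:
Σ = (9) + (-3) + (-1) + (-1) + (1) = 5
Area = |Σ|/2 = 2.5.
Net area = 51 − 2.5 = 48.5.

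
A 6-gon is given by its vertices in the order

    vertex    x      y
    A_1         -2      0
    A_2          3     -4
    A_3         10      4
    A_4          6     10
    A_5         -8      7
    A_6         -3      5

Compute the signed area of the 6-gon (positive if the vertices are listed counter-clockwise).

124.5

Σ = (8) + (52) + (76) + (122) + (-19) + (10) = 249
Signed area = Σ/2 = 124.5 (positive ⇒ counter-clockwise traversal).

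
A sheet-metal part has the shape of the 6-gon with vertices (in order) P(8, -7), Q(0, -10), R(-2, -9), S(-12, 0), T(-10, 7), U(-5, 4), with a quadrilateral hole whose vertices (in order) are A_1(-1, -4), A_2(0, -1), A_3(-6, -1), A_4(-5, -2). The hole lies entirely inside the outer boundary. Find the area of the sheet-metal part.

137

Outer boundary:
Apply the shoelace formula: 2A = Σ (x_i·y_{i+1} − x_{i+1}·y_i), indices taken mod 6.
P→Q: (8)(-10) − (0)(-7) = -80
Q→R: (0)(-9) − (-2)(-10) = -20
R→S: (-2)(0) − (-12)(-9) = -108
S→T: (-12)(7) − (-10)(0) = -84
T→U: (-10)(4) − (-5)(7) = -5
U→P: (-5)(-7) − (8)(4) = 3
Σ = -294
Area = |Σ|/2 = 147.
Hole:
Apply the surveyor's formula: 2A = Σ (x_i·y_{i+1} − x_{i+1}·y_i), indices taken mod 4.
Σ = (1) + (-6) + (7) + (18) = 20
Area = |Σ|/2 = 10.
Net area = 147 − 10 = 137.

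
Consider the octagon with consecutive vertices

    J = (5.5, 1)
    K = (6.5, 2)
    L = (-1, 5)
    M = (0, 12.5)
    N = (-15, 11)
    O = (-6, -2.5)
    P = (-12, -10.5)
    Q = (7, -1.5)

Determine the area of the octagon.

Apply the shoelace formula: 2A = Σ (x_i·y_{i+1} − x_{i+1}·y_i), indices taken mod 8.
Cross-terms: 4.5, 34.5, -12.5, 187.5, 103.5, 33, 91.5, 15.25  ⇒  Σ = 457.25
Area = |Σ|/2 = 228.625.

228.625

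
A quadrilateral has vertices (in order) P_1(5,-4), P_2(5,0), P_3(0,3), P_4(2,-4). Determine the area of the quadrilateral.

20.5

Σ = (20) + (15) + (-6) + (12) = 41
Area = |Σ|/2 = 20.5.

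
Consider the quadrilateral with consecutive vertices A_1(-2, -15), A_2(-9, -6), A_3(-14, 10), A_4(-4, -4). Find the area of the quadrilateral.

A_1→A_2: (-2)(-6) − (-9)(-15) = -123
A_2→A_3: (-9)(10) − (-14)(-6) = -174
A_3→A_4: (-14)(-4) − (-4)(10) = 96
A_4→A_1: (-4)(-15) − (-2)(-4) = 52
Σ = -149
Area = |Σ|/2 = 74.5.

74.5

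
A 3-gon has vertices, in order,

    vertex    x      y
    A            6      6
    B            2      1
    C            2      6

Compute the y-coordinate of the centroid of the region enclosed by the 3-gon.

13/3

Apply the surveyor's formula. First the cross-terms c_i = x_i·y_{i+1} − x_{i+1}·y_i:
  -6, 10, -24  ⇒  2A = -20, A = -10.
Then Σ (y_i + y_{i+1})·c_i = -260, so ȳ = -260 / (6·(-10)) = 13/3.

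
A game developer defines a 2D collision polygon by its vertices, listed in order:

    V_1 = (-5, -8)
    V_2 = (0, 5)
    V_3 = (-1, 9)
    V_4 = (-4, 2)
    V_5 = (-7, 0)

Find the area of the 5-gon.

42

V_1→V_2: (-5)(5) − (0)(-8) = -25
V_2→V_3: (0)(9) − (-1)(5) = 5
V_3→V_4: (-1)(2) − (-4)(9) = 34
V_4→V_5: (-4)(0) − (-7)(2) = 14
V_5→V_1: (-7)(-8) − (-5)(0) = 56
Σ = 84
Area = |Σ|/2 = 42.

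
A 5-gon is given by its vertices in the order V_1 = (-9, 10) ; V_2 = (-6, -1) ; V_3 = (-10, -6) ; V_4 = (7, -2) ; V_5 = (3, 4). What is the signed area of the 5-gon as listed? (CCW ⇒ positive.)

V_1→V_2: (-9)(-1) − (-6)(10) = 69
V_2→V_3: (-6)(-6) − (-10)(-1) = 26
V_3→V_4: (-10)(-2) − (7)(-6) = 62
V_4→V_5: (7)(4) − (3)(-2) = 34
V_5→V_1: (3)(10) − (-9)(4) = 66
Σ = 257
Signed area = Σ/2 = 128.5 (positive ⇒ counter-clockwise traversal).

128.5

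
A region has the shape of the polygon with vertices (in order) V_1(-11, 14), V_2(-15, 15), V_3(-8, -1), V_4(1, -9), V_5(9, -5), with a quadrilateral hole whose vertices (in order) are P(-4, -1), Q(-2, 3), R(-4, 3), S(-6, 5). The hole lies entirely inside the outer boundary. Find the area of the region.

192

Outer boundary:
Apply the surveyor's formula: 2A = Σ (x_i·y_{i+1} − x_{i+1}·y_i), indices taken mod 5.
Σ = (45) + (135) + (73) + (76) + (71) = 400
Area = |Σ|/2 = 200.
Hole:
Apply the shoelace formula: 2A = Σ (x_i·y_{i+1} − x_{i+1}·y_i), indices taken mod 4.
Σ = (-14) + (6) + (-2) + (26) = 16
Area = |Σ|/2 = 8.
Net area = 200 − 8 = 192.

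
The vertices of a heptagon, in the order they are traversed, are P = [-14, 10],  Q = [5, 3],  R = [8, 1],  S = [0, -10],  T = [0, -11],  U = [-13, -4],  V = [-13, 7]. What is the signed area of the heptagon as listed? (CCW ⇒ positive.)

-254.5

Apply Gauss's area formula: 2A = Σ (x_i·y_{i+1} − x_{i+1}·y_i), indices taken mod 7.
P→Q: (-14)(3) − (5)(10) = -92
Q→R: (5)(1) − (8)(3) = -19
R→S: (8)(-10) − (0)(1) = -80
S→T: (0)(-11) − (0)(-10) = 0
T→U: (0)(-4) − (-13)(-11) = -143
U→V: (-13)(7) − (-13)(-4) = -143
V→P: (-13)(10) − (-14)(7) = -32
Σ = -509
Signed area = Σ/2 = -254.5 (negative ⇒ clockwise traversal).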